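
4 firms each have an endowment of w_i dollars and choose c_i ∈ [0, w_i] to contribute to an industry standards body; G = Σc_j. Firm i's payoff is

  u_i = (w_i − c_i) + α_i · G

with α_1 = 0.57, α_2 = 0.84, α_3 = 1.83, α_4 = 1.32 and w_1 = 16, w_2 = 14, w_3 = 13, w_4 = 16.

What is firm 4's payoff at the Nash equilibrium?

∂u_i/∂c_i = α_i − 1, so firm i contributes w_i if α_i > 1, else 0.
α_i > 1 for i ∈ {3, 4}; NE contributions (0, 0, 13, 16), G = 29.
u_4 = (16 − 16) + 1.32·29 = 38.28.

38.28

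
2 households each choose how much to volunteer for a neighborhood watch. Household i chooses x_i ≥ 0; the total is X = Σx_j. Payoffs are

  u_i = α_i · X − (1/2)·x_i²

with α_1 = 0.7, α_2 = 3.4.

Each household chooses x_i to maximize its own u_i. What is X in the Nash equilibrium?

Household i's FOC: ∂u_i/∂x_i = α_i − x_i = 0, so x_i* = α_i.
NE contributions = (0.7, 3.4); X = 4.1.

4.1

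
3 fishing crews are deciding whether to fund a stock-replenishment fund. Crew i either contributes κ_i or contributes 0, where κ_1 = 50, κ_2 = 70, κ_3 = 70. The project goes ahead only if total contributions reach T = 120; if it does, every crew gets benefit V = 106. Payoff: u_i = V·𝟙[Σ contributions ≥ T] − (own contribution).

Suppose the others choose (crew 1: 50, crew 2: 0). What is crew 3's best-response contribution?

Others' total = 50. Contributing 70 brings total to 120 ≥ 120: gain V − κ_3 = 36.
Best response: 70.

70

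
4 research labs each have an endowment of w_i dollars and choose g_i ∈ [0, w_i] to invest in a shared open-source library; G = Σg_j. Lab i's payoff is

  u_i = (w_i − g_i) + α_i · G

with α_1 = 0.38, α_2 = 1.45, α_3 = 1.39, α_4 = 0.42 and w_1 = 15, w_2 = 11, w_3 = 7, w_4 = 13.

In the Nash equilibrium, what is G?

18

∂u_i/∂g_i = α_i − 1, so lab i contributes w_i if α_i > 1, else 0.
α_i > 1 for i ∈ {2, 3}; NE contributions (0, 11, 7, 0), G = 18.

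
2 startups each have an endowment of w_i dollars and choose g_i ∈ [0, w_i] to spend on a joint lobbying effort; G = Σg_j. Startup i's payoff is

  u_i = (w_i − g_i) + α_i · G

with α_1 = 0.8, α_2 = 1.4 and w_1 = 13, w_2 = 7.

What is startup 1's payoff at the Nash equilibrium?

18.6

∂u_i/∂g_i = α_i − 1, so startup i contributes w_i if α_i > 1, else 0.
α_i > 1 for i ∈ {2}; NE contributions (0, 7), G = 7.
u_1 = (13 − 0) + 0.8·7 = 18.6.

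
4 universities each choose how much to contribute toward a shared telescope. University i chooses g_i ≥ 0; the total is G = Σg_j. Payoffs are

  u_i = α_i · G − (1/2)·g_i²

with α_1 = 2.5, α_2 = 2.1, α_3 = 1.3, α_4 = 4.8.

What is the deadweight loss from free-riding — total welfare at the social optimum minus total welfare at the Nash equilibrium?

132.185

University i's FOC: ∂u_i/∂g_i = α_i − g_i = 0, so g_i* = α_i.
NE contributions = (2.5, 2.1, 1.3, 4.8); G = 10.7.
W^NE = (Σα)·G − ½Σα_i² = 10.7² − ½·35.39 = 96.795.
Planner sets g_i = Σα_j = 10.7 for every i, so G^SO = 4·10.7 = 42.8.
W^SO = (Σα)·G^SO − ½·4·(Σα)² = (4/2)·10.7² = 228.98.
Deadweight loss = W^SO − W^NE = 132.185.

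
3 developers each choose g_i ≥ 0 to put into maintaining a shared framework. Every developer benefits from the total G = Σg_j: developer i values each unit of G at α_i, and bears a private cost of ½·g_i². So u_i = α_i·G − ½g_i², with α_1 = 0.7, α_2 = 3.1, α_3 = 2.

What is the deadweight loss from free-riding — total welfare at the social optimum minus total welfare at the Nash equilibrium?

Developer i's FOC: ∂u_i/∂g_i = α_i − g_i = 0, so g_i* = α_i.
NE contributions = (0.7, 3.1, 2); G = 5.8.
W^NE = (Σα)·G − ½Σα_i² = 5.8² − ½·14.1 = 26.59.
Planner sets g_i = Σα_j = 5.8 for every i, so G^SO = 3·5.8 = 17.4.
W^SO = (Σα)·G^SO − ½·3·(Σα)² = (3/2)·5.8² = 50.46.
Deadweight loss = W^SO − W^NE = 23.87.

23.87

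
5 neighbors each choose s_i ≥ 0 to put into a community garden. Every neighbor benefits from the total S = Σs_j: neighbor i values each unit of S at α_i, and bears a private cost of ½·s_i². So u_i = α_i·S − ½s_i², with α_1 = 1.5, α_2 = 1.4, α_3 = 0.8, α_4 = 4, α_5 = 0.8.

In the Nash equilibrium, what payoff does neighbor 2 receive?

10.92

Neighbor i's FOC: ∂u_i/∂s_i = α_i − s_i = 0, so s_i* = α_i.
NE contributions = (1.5, 1.4, 0.8, 4, 0.8); S = 8.5.
u_2 = α_2·S − ½·(s_2)² = 1.4·8.5 − ½·1.4² = 10.92.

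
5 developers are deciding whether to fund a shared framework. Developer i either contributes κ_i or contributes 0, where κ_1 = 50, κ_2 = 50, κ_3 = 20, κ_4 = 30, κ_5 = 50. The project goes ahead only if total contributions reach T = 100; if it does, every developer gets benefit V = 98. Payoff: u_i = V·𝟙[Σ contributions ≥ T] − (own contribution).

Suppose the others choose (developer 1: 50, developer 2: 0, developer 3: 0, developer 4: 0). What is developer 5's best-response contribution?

50

Others' total = 50. Contributing 50 brings total to 100 ≥ 100: gain V − κ_5 = 48.
Best response: 50.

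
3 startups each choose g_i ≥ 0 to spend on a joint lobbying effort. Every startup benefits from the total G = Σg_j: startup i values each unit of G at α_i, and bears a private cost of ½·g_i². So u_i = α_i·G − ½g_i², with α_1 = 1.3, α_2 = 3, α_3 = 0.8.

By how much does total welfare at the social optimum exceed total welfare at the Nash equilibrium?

Startup i's FOC: ∂u_i/∂g_i = α_i − g_i = 0, so g_i* = α_i.
NE contributions = (1.3, 3, 0.8); G = 5.1.
W^NE = (Σα)·G − ½Σα_i² = 5.1² − ½·11.33 = 20.345.
Planner sets g_i = Σα_j = 5.1 for every i, so G^SO = 3·5.1 = 15.3.
W^SO = (Σα)·G^SO − ½·3·(Σα)² = (3/2)·5.1² = 39.015.
Deadweight loss = W^SO − W^NE = 18.67.

18.67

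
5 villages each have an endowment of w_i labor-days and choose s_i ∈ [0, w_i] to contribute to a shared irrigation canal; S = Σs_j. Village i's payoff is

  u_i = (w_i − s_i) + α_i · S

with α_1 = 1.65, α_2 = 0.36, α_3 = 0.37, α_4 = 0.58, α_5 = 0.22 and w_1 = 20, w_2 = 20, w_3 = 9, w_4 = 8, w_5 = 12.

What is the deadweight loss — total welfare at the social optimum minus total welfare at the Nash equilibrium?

∂u_i/∂s_i = α_i − 1, so village i contributes w_i if α_i > 1, else 0.
α_i > 1 for i ∈ {1}; NE contributions (20, 0, 0, 0, 0), S = 20.
W^NE = Σw_i − S^NE + (Σα_i)·S^NE = 69 + 2.18·20 = 112.6.
Planner: ∂(Σu_j)/∂s_i = Σα_j − 1 = 2.18 > 0, so everyone contributes w_i; S^SO = 69, W^SO = 69 + 2.18·69 = 219.42.
Deadweight loss = 106.82.

106.82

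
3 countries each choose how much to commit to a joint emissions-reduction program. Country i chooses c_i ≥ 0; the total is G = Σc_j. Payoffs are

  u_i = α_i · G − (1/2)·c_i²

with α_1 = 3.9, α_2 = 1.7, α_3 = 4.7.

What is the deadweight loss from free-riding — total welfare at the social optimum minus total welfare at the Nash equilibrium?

73.14

Country i's FOC: ∂u_i/∂c_i = α_i − c_i = 0, so c_i* = α_i.
NE contributions = (3.9, 1.7, 4.7); G = 10.3.
W^NE = (Σα)·G − ½Σα_i² = 10.3² − ½·40.19 = 85.995.
Planner sets c_i = Σα_j = 10.3 for every i, so G^SO = 3·10.3 = 30.9.
W^SO = (Σα)·G^SO − ½·3·(Σα)² = (3/2)·10.3² = 159.135.
Deadweight loss = W^SO − W^NE = 73.14.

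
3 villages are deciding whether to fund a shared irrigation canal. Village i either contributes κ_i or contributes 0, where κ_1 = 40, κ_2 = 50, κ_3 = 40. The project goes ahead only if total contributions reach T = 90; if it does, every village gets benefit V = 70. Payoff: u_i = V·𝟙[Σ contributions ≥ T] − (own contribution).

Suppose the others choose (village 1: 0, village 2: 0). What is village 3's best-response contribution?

Others' total = 0. Even contributing 40 gives 40 < 90: no benefit either way.
Best response: 0.

0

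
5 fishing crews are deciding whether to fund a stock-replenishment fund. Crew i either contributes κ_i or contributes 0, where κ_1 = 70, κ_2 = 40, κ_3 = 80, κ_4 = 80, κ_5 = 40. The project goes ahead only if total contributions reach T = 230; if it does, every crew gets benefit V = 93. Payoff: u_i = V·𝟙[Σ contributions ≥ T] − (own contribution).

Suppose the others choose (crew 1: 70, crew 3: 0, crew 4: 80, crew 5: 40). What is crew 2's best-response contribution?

Others' total = 190. Contributing 40 brings total to 230 ≥ 230: gain V − κ_2 = 53.
Best response: 40.

40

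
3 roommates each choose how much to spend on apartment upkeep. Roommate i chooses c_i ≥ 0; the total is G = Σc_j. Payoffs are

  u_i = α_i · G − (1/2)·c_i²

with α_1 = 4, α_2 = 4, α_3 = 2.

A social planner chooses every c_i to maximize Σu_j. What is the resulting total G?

30

Planner FOC: ∂(Σu_j)/∂c_i = (Σα_j) − c_i = 0, so c_i^SO = Σα_j = 10 for every i; G^SO = 30.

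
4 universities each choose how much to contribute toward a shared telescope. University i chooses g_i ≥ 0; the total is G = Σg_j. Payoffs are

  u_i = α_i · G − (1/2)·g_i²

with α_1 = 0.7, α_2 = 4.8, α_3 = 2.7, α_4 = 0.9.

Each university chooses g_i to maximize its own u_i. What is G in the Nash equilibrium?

University i's FOC: ∂u_i/∂g_i = α_i − g_i = 0, so g_i* = α_i.
NE contributions = (0.7, 4.8, 2.7, 0.9); G = 9.1.

9.1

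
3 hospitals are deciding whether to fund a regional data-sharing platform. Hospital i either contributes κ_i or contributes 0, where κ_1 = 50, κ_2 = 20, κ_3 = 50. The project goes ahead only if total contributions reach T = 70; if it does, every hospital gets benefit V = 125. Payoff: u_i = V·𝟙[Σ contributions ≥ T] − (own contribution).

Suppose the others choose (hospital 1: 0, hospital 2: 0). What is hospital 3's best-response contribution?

0

Others' total = 0. Even contributing 50 gives 50 < 70: no benefit either way.
Best response: 0.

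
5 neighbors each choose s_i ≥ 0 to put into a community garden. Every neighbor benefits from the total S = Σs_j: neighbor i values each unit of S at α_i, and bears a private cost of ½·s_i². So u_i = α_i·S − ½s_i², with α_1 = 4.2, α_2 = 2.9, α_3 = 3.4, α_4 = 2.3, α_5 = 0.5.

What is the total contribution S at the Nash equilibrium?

Neighbor i's FOC: ∂u_i/∂s_i = α_i − s_i = 0, so s_i* = α_i.
NE contributions = (4.2, 2.9, 3.4, 2.3, 0.5); S = 13.3.

13.3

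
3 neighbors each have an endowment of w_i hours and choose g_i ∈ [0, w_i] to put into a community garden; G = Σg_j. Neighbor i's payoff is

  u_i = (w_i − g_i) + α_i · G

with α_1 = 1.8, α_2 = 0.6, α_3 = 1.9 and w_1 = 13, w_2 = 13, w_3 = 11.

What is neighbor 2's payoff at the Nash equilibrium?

∂u_i/∂g_i = α_i − 1, so neighbor i contributes w_i if α_i > 1, else 0.
α_i > 1 for i ∈ {1, 3}; NE contributions (13, 0, 11), G = 24.
u_2 = (13 − 0) + 0.6·24 = 27.4.

27.4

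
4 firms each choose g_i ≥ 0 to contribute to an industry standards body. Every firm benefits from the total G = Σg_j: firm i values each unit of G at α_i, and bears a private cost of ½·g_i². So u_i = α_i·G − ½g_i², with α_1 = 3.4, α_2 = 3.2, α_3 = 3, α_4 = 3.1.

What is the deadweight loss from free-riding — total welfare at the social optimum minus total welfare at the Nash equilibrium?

Firm i's FOC: ∂u_i/∂g_i = α_i − g_i = 0, so g_i* = α_i.
NE contributions = (3.4, 3.2, 3, 3.1); G = 12.7.
W^NE = (Σα)·G − ½Σα_i² = 12.7² − ½·40.41 = 141.085.
Planner sets g_i = Σα_j = 12.7 for every i, so G^SO = 4·12.7 = 50.8.
W^SO = (Σα)·G^SO − ½·4·(Σα)² = (4/2)·12.7² = 322.58.
Deadweight loss = W^SO − W^NE = 181.495.

181.495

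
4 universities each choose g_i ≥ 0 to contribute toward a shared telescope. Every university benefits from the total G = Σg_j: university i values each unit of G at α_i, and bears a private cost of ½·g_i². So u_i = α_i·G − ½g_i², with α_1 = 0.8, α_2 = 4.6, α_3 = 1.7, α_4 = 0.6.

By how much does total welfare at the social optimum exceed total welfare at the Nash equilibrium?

University i's FOC: ∂u_i/∂g_i = α_i − g_i = 0, so g_i* = α_i.
NE contributions = (0.8, 4.6, 1.7, 0.6); G = 7.7.
W^NE = (Σα)·G − ½Σα_i² = 7.7² − ½·25.05 = 46.765.
Planner sets g_i = Σα_j = 7.7 for every i, so G^SO = 4·7.7 = 30.8.
W^SO = (Σα)·G^SO − ½·4·(Σα)² = (4/2)·7.7² = 118.58.
Deadweight loss = W^SO − W^NE = 71.815.

71.815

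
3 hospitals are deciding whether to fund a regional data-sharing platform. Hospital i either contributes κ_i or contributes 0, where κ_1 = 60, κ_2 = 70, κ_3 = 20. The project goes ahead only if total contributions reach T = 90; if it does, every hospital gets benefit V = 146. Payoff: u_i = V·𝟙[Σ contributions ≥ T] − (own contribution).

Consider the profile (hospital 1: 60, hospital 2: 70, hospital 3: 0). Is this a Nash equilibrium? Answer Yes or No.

Yes

Total = 130 ≥ 90: provided.
Hospital 1 (pledges 60, payoff 86): dropping to 0 → total 70, payoff 0. No gain.
Hospital 2 (pledges 70, payoff 76): dropping to 0 → total 60, payoff 0. No gain.
Hospital 3 (pledges 0, payoff 146): pledging 20 → total 150, payoff 126. No gain.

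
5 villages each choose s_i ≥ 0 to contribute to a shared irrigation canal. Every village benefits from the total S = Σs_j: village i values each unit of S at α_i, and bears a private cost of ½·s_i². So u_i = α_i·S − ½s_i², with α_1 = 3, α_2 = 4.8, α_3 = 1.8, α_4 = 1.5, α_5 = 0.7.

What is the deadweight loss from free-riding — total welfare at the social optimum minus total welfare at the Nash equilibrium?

227.87

Village i's FOC: ∂u_i/∂s_i = α_i − s_i = 0, so s_i* = α_i.
NE contributions = (3, 4.8, 1.8, 1.5, 0.7); S = 11.8.
W^NE = (Σα)·S − ½Σα_i² = 11.8² − ½·38.02 = 120.23.
Planner sets s_i = Σα_j = 11.8 for every i, so S^SO = 5·11.8 = 59.
W^SO = (Σα)·S^SO − ½·5·(Σα)² = (5/2)·11.8² = 348.1.
Deadweight loss = W^SO − W^NE = 227.87.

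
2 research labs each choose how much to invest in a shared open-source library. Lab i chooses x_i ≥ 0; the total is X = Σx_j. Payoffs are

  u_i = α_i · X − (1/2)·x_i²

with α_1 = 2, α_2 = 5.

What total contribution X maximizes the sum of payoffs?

14

Planner FOC: ∂(Σu_j)/∂x_i = (Σα_j) − x_i = 0, so x_i^SO = Σα_j = 7 for every i; X^SO = 14.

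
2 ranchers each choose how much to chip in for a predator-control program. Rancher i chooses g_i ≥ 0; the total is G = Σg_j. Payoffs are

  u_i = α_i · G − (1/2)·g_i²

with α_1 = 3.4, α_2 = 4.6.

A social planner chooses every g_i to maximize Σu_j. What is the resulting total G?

16

Planner FOC: ∂(Σu_j)/∂g_i = (Σα_j) − g_i = 0, so g_i^SO = Σα_j = 8 for every i; G^SO = 16.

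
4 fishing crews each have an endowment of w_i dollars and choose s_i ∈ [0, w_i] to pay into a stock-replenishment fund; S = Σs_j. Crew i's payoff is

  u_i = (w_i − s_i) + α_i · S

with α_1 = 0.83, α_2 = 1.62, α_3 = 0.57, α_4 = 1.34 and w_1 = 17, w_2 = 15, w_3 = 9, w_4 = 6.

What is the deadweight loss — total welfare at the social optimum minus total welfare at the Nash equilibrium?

∂u_i/∂s_i = α_i − 1, so crew i contributes w_i if α_i > 1, else 0.
α_i > 1 for i ∈ {2, 4}; NE contributions (0, 15, 0, 6), S = 21.
W^NE = Σw_i − S^NE + (Σα_i)·S^NE = 47 + 3.36·21 = 117.56.
Planner: ∂(Σu_j)/∂s_i = Σα_j − 1 = 3.36 > 0, so everyone contributes w_i; S^SO = 47, W^SO = 47 + 3.36·47 = 204.92.
Deadweight loss = 87.36.

87.36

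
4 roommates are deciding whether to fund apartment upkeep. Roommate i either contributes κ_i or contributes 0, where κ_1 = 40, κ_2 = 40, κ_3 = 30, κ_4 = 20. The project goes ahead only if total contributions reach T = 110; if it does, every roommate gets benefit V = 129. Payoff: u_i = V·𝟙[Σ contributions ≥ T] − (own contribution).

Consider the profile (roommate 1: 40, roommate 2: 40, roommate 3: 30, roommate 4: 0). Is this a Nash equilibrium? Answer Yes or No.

Total = 110 ≥ 110: provided.
Roommate 1 (pledges 40, payoff 89): dropping to 0 → total 70, payoff 0. No gain.
Roommate 2 (pledges 40, payoff 89): dropping to 0 → total 70, payoff 0. No gain.
Roommate 3 (pledges 30, payoff 99): dropping to 0 → total 80, payoff 0. No gain.
Roommate 4 (pledges 0, payoff 129): pledging 20 → total 130, payoff 109. No gain.

Yes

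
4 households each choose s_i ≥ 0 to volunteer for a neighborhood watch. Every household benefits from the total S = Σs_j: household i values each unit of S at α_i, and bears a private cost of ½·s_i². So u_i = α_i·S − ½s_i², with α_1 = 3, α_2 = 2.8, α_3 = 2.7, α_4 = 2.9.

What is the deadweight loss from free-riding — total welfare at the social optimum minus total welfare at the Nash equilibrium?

Household i's FOC: ∂u_i/∂s_i = α_i − s_i = 0, so s_i* = α_i.
NE contributions = (3, 2.8, 2.7, 2.9); S = 11.4.
W^NE = (Σα)·S − ½Σα_i² = 11.4² − ½·32.54 = 113.69.
Planner sets s_i = Σα_j = 11.4 for every i, so S^SO = 4·11.4 = 45.6.
W^SO = (Σα)·S^SO − ½·4·(Σα)² = (4/2)·11.4² = 259.92.
Deadweight loss = W^SO − W^NE = 146.23.

146.23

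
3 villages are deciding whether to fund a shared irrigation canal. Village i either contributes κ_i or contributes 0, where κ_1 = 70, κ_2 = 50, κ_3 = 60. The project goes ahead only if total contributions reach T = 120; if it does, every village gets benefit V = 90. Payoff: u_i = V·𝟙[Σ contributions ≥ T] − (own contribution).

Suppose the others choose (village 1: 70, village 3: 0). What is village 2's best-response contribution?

50

Others' total = 70. Contributing 50 brings total to 120 ≥ 120: gain V − κ_2 = 40.
Best response: 50.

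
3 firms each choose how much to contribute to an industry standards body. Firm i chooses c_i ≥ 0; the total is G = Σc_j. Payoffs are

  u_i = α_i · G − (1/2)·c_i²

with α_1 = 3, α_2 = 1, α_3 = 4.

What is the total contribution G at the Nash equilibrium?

Firm i's FOC: ∂u_i/∂c_i = α_i − c_i = 0, so c_i* = α_i.
NE contributions = (3, 1, 4); G = 8.

8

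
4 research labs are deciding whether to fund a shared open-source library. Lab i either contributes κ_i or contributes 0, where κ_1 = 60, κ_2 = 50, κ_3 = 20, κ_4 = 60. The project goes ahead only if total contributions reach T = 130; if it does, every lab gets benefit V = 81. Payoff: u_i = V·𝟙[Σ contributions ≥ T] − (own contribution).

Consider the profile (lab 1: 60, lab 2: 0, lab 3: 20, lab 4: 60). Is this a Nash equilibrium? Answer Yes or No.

Total = 140 ≥ 130: provided.
Lab 1 (pledges 60, payoff 21): dropping to 0 → total 80, payoff 0. No gain.
Lab 2 (pledges 0, payoff 81): pledging 50 → total 190, payoff 31. No gain.
Lab 3 (pledges 20, payoff 61): dropping to 0 → total 120, payoff 0. No gain.
Lab 4 (pledges 60, payoff 21): dropping to 0 → total 80, payoff 0. No gain.

Yes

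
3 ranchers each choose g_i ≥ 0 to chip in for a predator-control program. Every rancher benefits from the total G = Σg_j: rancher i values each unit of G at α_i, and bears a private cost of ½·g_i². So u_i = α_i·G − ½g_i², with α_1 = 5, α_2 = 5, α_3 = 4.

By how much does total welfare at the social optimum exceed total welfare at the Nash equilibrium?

131

Rancher i's FOC: ∂u_i/∂g_i = α_i − g_i = 0, so g_i* = α_i.
NE contributions = (5, 5, 4); G = 14.
W^NE = (Σα)·G − ½Σα_i² = 14² − ½·66 = 163.
Planner sets g_i = Σα_j = 14 for every i, so G^SO = 3·14 = 42.
W^SO = (Σα)·G^SO − ½·3·(Σα)² = (3/2)·14² = 294.
Deadweight loss = W^SO − W^NE = 131.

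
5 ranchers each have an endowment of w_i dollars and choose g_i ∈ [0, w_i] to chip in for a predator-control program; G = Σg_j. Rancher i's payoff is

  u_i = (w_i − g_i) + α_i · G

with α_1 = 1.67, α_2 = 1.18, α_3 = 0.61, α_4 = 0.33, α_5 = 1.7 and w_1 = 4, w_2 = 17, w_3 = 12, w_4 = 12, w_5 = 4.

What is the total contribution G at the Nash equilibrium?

∂u_i/∂g_i = α_i − 1, so rancher i contributes w_i if α_i > 1, else 0.
α_i > 1 for i ∈ {1, 2, 5}; NE contributions (4, 17, 0, 0, 4), G = 25.

25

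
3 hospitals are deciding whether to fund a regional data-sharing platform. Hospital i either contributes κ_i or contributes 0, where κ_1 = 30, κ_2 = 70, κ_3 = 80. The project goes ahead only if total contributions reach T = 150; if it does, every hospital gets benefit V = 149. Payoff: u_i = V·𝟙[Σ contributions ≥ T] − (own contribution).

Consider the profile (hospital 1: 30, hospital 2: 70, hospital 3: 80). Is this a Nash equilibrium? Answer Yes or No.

No

Total = 180 ≥ 150: provided.
Hospital 1 (pledges 30, payoff 119): dropping to 0 → total 150, payoff 149. Profitable deviation.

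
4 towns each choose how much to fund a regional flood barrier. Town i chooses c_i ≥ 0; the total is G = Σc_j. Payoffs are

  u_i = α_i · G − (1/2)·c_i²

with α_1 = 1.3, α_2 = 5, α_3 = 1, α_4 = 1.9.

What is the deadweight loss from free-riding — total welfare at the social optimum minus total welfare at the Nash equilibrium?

Town i's FOC: ∂u_i/∂c_i = α_i − c_i = 0, so c_i* = α_i.
NE contributions = (1.3, 5, 1, 1.9); G = 9.2.
W^NE = (Σα)·G − ½Σα_i² = 9.2² − ½·31.3 = 68.99.
Planner sets c_i = Σα_j = 9.2 for every i, so G^SO = 4·9.2 = 36.8.
W^SO = (Σα)·G^SO − ½·4·(Σα)² = (4/2)·9.2² = 169.28.
Deadweight loss = W^SO − W^NE = 100.29.

100.29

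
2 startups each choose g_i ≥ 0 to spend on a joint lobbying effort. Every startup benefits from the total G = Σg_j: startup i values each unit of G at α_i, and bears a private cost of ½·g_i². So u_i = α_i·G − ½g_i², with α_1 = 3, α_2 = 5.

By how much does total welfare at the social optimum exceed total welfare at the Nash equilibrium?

17

Startup i's FOC: ∂u_i/∂g_i = α_i − g_i = 0, so g_i* = α_i.
NE contributions = (3, 5); G = 8.
W^NE = (Σα)·G − ½Σα_i² = 8² − ½·34 = 47.
Planner sets g_i = Σα_j = 8 for every i, so G^SO = 2·8 = 16.
W^SO = (Σα)·G^SO − ½·2·(Σα)² = (2/2)·8² = 64.
Deadweight loss = W^SO − W^NE = 17.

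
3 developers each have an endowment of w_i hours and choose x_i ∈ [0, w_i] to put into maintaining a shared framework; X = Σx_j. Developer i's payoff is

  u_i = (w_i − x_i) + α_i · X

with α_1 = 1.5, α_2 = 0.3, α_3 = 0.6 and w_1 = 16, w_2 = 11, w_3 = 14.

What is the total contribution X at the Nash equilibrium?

∂u_i/∂x_i = α_i − 1, so developer i contributes w_i if α_i > 1, else 0.
α_i > 1 for i ∈ {1}; NE contributions (16, 0, 0), X = 16.

16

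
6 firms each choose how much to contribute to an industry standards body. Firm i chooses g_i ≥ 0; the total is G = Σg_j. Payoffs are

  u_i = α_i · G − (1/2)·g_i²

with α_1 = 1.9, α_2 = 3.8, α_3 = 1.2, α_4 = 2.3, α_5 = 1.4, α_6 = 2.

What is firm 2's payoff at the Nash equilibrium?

Firm i's FOC: ∂u_i/∂g_i = α_i − g_i = 0, so g_i* = α_i.
NE contributions = (1.9, 3.8, 1.2, 2.3, 1.4, 2); G = 12.6.
u_2 = α_2·G − ½·(g_2)² = 3.8·12.6 − ½·3.8² = 40.66.

40.66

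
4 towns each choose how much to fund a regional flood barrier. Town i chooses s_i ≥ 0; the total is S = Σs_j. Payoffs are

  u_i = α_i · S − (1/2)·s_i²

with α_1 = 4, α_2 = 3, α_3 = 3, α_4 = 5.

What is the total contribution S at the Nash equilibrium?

15

Town i's FOC: ∂u_i/∂s_i = α_i − s_i = 0, so s_i* = α_i.
NE contributions = (4, 3, 3, 5); S = 15.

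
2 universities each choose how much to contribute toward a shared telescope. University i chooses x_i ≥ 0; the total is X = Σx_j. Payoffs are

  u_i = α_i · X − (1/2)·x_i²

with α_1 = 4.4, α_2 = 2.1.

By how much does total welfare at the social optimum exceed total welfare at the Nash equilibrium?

University i's FOC: ∂u_i/∂x_i = α_i − x_i = 0, so x_i* = α_i.
NE contributions = (4.4, 2.1); X = 6.5.
W^NE = (Σα)·X − ½Σα_i² = 6.5² − ½·23.77 = 30.365.
Planner sets x_i = Σα_j = 6.5 for every i, so X^SO = 2·6.5 = 13.
W^SO = (Σα)·X^SO − ½·2·(Σα)² = (2/2)·6.5² = 42.25.
Deadweight loss = W^SO − W^NE = 11.885.

11.885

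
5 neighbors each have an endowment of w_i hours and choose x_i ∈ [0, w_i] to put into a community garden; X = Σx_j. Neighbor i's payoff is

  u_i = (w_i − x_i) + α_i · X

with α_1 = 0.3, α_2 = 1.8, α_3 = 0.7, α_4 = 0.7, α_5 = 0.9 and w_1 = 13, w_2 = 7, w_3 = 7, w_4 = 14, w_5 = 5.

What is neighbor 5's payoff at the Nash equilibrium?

∂u_i/∂x_i = α_i − 1, so neighbor i contributes w_i if α_i > 1, else 0.
α_i > 1 for i ∈ {2}; NE contributions (0, 7, 0, 0, 0), X = 7.
u_5 = (5 − 0) + 0.9·7 = 11.3.

11.3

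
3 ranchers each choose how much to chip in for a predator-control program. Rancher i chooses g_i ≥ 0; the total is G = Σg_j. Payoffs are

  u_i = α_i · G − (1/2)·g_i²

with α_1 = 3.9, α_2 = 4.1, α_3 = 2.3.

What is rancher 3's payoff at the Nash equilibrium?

Rancher i's FOC: ∂u_i/∂g_i = α_i − g_i = 0, so g_i* = α_i.
NE contributions = (3.9, 4.1, 2.3); G = 10.3.
u_3 = α_3·G − ½·(g_3)² = 2.3·10.3 − ½·2.3² = 21.045.

21.045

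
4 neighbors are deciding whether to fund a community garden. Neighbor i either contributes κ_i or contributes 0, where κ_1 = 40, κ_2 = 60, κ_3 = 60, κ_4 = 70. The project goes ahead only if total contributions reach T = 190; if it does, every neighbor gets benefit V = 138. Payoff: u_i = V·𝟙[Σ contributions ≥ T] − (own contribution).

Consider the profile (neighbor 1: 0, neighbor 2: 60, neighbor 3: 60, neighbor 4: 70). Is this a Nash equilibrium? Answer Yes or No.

Total = 190 ≥ 190: provided.
Neighbor 1 (pledges 0, payoff 138): pledging 40 → total 230, payoff 98. No gain.
Neighbor 2 (pledges 60, payoff 78): dropping to 0 → total 130, payoff 0. No gain.
Neighbor 3 (pledges 60, payoff 78): dropping to 0 → total 130, payoff 0. No gain.
Neighbor 4 (pledges 70, payoff 68): dropping to 0 → total 120, payoff 0. No gain.

Yes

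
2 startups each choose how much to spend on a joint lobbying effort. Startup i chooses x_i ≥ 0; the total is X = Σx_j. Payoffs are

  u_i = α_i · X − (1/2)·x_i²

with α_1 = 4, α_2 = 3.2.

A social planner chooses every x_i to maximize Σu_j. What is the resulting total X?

14.4

Planner FOC: ∂(Σu_j)/∂x_i = (Σα_j) − x_i = 0, so x_i^SO = Σα_j = 7.2 for every i; X^SO = 14.4.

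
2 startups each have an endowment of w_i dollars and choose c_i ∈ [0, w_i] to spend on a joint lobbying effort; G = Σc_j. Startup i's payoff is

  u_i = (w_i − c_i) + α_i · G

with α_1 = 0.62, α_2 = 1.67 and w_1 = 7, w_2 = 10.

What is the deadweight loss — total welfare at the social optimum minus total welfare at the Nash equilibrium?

9.03

∂u_i/∂c_i = α_i − 1, so startup i contributes w_i if α_i > 1, else 0.
α_i > 1 for i ∈ {2}; NE contributions (0, 10), G = 10.
W^NE = Σw_i − G^NE + (Σα_i)·G^NE = 17 + 1.29·10 = 29.9.
Planner: ∂(Σu_j)/∂c_i = Σα_j − 1 = 1.29 > 0, so everyone contributes w_i; G^SO = 17, W^SO = 17 + 1.29·17 = 38.93.
Deadweight loss = 9.03.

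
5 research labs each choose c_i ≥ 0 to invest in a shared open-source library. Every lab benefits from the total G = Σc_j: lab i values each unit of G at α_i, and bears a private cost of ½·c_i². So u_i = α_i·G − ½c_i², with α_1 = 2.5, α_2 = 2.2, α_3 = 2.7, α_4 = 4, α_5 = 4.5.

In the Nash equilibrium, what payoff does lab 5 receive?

61.425

Lab i's FOC: ∂u_i/∂c_i = α_i − c_i = 0, so c_i* = α_i.
NE contributions = (2.5, 2.2, 2.7, 4, 4.5); G = 15.9.
u_5 = α_5·G − ½·(c_5)² = 4.5·15.9 − ½·4.5² = 61.425.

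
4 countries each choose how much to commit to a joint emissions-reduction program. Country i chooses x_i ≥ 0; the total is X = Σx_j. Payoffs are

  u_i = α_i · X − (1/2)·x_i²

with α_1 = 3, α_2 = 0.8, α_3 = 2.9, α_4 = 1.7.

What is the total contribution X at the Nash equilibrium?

8.4

Country i's FOC: ∂u_i/∂x_i = α_i − x_i = 0, so x_i* = α_i.
NE contributions = (3, 0.8, 2.9, 1.7); X = 8.4.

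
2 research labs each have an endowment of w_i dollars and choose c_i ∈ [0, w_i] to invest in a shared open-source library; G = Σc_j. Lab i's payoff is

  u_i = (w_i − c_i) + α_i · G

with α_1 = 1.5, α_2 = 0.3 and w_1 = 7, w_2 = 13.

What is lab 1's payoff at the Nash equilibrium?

∂u_i/∂c_i = α_i − 1, so lab i contributes w_i if α_i > 1, else 0.
α_i > 1 for i ∈ {1}; NE contributions (7, 0), G = 7.
u_1 = (7 − 7) + 1.5·7 = 10.5.

10.5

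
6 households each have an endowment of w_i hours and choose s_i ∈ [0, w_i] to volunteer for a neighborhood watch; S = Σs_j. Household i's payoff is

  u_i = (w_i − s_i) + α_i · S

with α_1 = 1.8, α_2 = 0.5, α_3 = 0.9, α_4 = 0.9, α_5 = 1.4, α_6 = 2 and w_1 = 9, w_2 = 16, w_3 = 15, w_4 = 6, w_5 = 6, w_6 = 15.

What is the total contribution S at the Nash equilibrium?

∂u_i/∂s_i = α_i − 1, so household i contributes w_i if α_i > 1, else 0.
α_i > 1 for i ∈ {1, 5, 6}; NE contributions (9, 0, 0, 0, 6, 15), S = 30.

30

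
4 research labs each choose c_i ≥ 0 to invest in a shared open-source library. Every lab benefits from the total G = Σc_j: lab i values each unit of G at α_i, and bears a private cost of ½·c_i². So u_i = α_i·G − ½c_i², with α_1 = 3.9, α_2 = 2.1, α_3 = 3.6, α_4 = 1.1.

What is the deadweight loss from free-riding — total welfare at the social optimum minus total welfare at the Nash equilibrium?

131.385

Lab i's FOC: ∂u_i/∂c_i = α_i − c_i = 0, so c_i* = α_i.
NE contributions = (3.9, 2.1, 3.6, 1.1); G = 10.7.
W^NE = (Σα)·G − ½Σα_i² = 10.7² − ½·33.79 = 97.595.
Planner sets c_i = Σα_j = 10.7 for every i, so G^SO = 4·10.7 = 42.8.
W^SO = (Σα)·G^SO − ½·4·(Σα)² = (4/2)·10.7² = 228.98.
Deadweight loss = W^SO − W^NE = 131.385.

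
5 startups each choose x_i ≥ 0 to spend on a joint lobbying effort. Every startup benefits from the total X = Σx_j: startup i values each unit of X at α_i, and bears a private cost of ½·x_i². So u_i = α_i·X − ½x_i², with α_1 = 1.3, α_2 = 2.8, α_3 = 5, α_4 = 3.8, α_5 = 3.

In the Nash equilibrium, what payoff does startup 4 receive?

Startup i's FOC: ∂u_i/∂x_i = α_i − x_i = 0, so x_i* = α_i.
NE contributions = (1.3, 2.8, 5, 3.8, 3); X = 15.9.
u_4 = α_4·X − ½·(x_4)² = 3.8·15.9 − ½·3.8² = 53.2.

53.2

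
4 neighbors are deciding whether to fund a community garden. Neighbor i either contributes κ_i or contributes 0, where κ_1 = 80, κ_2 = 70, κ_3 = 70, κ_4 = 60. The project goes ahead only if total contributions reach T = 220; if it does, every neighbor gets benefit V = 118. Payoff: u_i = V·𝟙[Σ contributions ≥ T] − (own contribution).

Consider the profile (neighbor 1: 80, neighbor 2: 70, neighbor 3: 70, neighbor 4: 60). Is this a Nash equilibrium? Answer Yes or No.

No

Total = 280 ≥ 220: provided.
Neighbor 1 (pledges 80, payoff 38): dropping to 0 → total 200, payoff 0. No gain.
Neighbor 2 (pledges 70, payoff 48): dropping to 0 → total 210, payoff 0. No gain.
Neighbor 3 (pledges 70, payoff 48): dropping to 0 → total 210, payoff 0. No gain.
Neighbor 4 (pledges 60, payoff 58): dropping to 0 → total 220, payoff 118. Profitable deviation.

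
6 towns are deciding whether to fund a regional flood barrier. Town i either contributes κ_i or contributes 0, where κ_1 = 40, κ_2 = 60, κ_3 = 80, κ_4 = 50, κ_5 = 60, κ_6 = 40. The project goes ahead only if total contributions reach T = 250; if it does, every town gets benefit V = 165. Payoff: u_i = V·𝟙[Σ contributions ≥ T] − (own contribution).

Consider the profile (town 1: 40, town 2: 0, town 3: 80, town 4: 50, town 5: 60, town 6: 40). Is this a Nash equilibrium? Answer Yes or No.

Total = 270 ≥ 250: provided.
Town 1 (pledges 40, payoff 125): dropping to 0 → total 230, payoff 0. No gain.
Town 2 (pledges 0, payoff 165): pledging 60 → total 330, payoff 105. No gain.
Town 3 (pledges 80, payoff 85): dropping to 0 → total 190, payoff 0. No gain.
Town 4 (pledges 50, payoff 115): dropping to 0 → total 220, payoff 0. No gain.
Town 5 (pledges 60, payoff 105): dropping to 0 → total 210, payoff 0. No gain.
Town 6 (pledges 40, payoff 125): dropping to 0 → total 230, payoff 0. No gain.

Yes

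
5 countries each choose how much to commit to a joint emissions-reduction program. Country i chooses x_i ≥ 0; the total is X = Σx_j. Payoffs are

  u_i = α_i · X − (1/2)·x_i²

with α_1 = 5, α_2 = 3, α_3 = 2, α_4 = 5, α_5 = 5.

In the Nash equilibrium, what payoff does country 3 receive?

Country i's FOC: ∂u_i/∂x_i = α_i − x_i = 0, so x_i* = α_i.
NE contributions = (5, 3, 2, 5, 5); X = 20.
u_3 = α_3·X − ½·(x_3)² = 2·20 − ½·2² = 38.

38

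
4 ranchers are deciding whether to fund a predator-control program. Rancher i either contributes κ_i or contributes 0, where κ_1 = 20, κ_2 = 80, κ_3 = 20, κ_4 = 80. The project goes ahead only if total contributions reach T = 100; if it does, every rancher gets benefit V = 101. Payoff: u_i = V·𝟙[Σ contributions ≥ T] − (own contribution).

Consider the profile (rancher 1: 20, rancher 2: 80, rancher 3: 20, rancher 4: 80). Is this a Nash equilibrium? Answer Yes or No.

No

Total = 200 ≥ 100: provided.
Rancher 1 (pledges 20, payoff 81): dropping to 0 → total 180, payoff 101. Profitable deviation.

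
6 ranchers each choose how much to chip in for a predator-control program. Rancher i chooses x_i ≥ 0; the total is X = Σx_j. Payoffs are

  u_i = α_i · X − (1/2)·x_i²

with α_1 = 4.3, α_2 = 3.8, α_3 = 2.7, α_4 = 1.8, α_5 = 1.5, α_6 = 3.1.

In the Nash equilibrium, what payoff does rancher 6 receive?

Rancher i's FOC: ∂u_i/∂x_i = α_i − x_i = 0, so x_i* = α_i.
NE contributions = (4.3, 3.8, 2.7, 1.8, 1.5, 3.1); X = 17.2.
u_6 = α_6·X − ½·(x_6)² = 3.1·17.2 − ½·3.1² = 48.515.

48.515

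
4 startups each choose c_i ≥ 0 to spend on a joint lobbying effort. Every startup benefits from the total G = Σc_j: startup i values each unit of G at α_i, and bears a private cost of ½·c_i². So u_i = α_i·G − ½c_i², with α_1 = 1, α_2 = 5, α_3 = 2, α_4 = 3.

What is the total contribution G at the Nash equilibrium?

Startup i's FOC: ∂u_i/∂c_i = α_i − c_i = 0, so c_i* = α_i.
NE contributions = (1, 5, 2, 3); G = 11.

11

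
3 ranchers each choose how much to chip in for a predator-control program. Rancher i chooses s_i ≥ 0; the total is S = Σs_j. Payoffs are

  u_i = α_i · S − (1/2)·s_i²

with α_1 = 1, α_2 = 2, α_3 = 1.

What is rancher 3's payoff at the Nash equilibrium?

Rancher i's FOC: ∂u_i/∂s_i = α_i − s_i = 0, so s_i* = α_i.
NE contributions = (1, 2, 1); S = 4.
u_3 = α_3·S − ½·(s_3)² = 1·4 − ½·1² = 3.5.

3.5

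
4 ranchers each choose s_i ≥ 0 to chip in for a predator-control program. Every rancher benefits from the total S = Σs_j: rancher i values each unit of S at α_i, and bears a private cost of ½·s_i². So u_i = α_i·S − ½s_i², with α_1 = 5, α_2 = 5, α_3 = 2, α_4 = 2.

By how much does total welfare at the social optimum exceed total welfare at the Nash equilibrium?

225

Rancher i's FOC: ∂u_i/∂s_i = α_i − s_i = 0, so s_i* = α_i.
NE contributions = (5, 5, 2, 2); S = 14.
W^NE = (Σα)·S − ½Σα_i² = 14² − ½·58 = 167.
Planner sets s_i = Σα_j = 14 for every i, so S^SO = 4·14 = 56.
W^SO = (Σα)·S^SO − ½·4·(Σα)² = (4/2)·14² = 392.
Deadweight loss = W^SO − W^NE = 225.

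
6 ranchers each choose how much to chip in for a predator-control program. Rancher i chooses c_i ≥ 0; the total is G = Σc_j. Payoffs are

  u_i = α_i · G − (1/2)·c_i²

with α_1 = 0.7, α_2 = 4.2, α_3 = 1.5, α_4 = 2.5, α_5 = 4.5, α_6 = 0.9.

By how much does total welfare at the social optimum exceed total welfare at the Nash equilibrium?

432.825

Rancher i's FOC: ∂u_i/∂c_i = α_i − c_i = 0, so c_i* = α_i.
NE contributions = (0.7, 4.2, 1.5, 2.5, 4.5, 0.9); G = 14.3.
W^NE = (Σα)·G − ½Σα_i² = 14.3² − ½·47.69 = 180.645.
Planner sets c_i = Σα_j = 14.3 for every i, so G^SO = 6·14.3 = 85.8.
W^SO = (Σα)·G^SO − ½·6·(Σα)² = (6/2)·14.3² = 613.47.
Deadweight loss = W^SO − W^NE = 432.825.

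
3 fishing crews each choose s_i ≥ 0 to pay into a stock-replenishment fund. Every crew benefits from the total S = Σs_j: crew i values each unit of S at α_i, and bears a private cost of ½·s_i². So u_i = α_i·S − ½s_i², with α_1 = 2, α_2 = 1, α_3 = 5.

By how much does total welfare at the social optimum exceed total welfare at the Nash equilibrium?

Crew i's FOC: ∂u_i/∂s_i = α_i − s_i = 0, so s_i* = α_i.
NE contributions = (2, 1, 5); S = 8.
W^NE = (Σα)·S − ½Σα_i² = 8² − ½·30 = 49.
Planner sets s_i = Σα_j = 8 for every i, so S^SO = 3·8 = 24.
W^SO = (Σα)·S^SO − ½·3·(Σα)² = (3/2)·8² = 96.
Deadweight loss = W^SO − W^NE = 47.

47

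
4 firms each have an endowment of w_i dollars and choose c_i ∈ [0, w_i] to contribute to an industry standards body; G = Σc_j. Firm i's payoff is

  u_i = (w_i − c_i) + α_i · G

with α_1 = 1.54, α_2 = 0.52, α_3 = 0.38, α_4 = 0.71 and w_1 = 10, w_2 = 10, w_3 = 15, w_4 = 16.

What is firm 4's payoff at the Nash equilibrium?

∂u_i/∂c_i = α_i − 1, so firm i contributes w_i if α_i > 1, else 0.
α_i > 1 for i ∈ {1}; NE contributions (10, 0, 0, 0), G = 10.
u_4 = (16 − 0) + 0.71·10 = 23.1.

23.1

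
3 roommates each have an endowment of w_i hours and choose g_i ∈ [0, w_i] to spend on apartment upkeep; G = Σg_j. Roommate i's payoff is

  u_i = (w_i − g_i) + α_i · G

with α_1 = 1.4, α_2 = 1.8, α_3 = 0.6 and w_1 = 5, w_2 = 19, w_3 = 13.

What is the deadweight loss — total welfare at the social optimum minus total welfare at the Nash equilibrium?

36.4

∂u_i/∂g_i = α_i − 1, so roommate i contributes w_i if α_i > 1, else 0.
α_i > 1 for i ∈ {1, 2}; NE contributions (5, 19, 0), G = 24.
W^NE = Σw_i − G^NE + (Σα_i)·G^NE = 37 + 2.8·24 = 104.2.
Planner: ∂(Σu_j)/∂g_i = Σα_j − 1 = 2.8 > 0, so everyone contributes w_i; G^SO = 37, W^SO = 37 + 2.8·37 = 140.6.
Deadweight loss = 36.4.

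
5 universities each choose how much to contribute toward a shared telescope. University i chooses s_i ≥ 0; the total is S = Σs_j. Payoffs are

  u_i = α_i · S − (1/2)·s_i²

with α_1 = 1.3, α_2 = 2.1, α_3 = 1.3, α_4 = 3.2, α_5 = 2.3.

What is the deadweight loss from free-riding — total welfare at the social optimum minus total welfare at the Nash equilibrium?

University i's FOC: ∂u_i/∂s_i = α_i − s_i = 0, so s_i* = α_i.
NE contributions = (1.3, 2.1, 1.3, 3.2, 2.3); S = 10.2.
W^NE = (Σα)·S − ½Σα_i² = 10.2² − ½·23.32 = 92.38.
Planner sets s_i = Σα_j = 10.2 for every i, so S^SO = 5·10.2 = 51.
W^SO = (Σα)·S^SO − ½·5·(Σα)² = (5/2)·10.2² = 260.1.
Deadweight loss = W^SO − W^NE = 167.72.

167.72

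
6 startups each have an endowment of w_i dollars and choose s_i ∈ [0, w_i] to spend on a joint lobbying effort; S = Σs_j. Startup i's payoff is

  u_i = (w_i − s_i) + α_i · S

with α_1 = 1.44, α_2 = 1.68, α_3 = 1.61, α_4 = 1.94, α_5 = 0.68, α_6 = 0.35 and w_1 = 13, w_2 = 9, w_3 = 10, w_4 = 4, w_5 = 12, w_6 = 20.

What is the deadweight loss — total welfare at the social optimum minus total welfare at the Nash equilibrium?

∂u_i/∂s_i = α_i − 1, so startup i contributes w_i if α_i > 1, else 0.
α_i > 1 for i ∈ {1, 2, 3, 4}; NE contributions (13, 9, 10, 4, 0, 0), S = 36.
W^NE = Σw_i − S^NE + (Σα_i)·S^NE = 68 + 6.7·36 = 309.2.
Planner: ∂(Σu_j)/∂s_i = Σα_j − 1 = 6.7 > 0, so everyone contributes w_i; S^SO = 68, W^SO = 68 + 6.7·68 = 523.6.
Deadweight loss = 214.4.

214.4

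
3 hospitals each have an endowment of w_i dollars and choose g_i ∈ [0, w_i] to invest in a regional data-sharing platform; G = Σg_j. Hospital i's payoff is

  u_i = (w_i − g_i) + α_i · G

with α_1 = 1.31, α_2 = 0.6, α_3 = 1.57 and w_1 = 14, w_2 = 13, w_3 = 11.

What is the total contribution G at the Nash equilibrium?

∂u_i/∂g_i = α_i − 1, so hospital i contributes w_i if α_i > 1, else 0.
α_i > 1 for i ∈ {1, 3}; NE contributions (14, 0, 11), G = 25.

25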